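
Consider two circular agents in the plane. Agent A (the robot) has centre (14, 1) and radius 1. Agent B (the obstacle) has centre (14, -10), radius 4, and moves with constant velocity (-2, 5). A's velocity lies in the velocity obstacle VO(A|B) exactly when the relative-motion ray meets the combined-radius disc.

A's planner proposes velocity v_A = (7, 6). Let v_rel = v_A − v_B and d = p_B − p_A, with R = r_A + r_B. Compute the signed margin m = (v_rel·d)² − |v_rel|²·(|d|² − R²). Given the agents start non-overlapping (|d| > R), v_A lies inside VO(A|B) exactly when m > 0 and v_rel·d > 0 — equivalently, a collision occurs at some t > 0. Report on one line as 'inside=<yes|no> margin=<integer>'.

d = (0, -11),  |d|² = 121;  R = 1+4 = 5,  c = 121−5² = 96
v_rel = (9, 1),  |v_rel|² = 82;  v_rel·d = (9)·(0) + (1)·(-11) = -11
82·t² + 22·t + 96 = 0  ⇒  m = (-11)² − 82·96 = -7751
m = -7751 < 0,  v_rel·d = -11 < 0  ⇒  outside

inside=no margin=-7751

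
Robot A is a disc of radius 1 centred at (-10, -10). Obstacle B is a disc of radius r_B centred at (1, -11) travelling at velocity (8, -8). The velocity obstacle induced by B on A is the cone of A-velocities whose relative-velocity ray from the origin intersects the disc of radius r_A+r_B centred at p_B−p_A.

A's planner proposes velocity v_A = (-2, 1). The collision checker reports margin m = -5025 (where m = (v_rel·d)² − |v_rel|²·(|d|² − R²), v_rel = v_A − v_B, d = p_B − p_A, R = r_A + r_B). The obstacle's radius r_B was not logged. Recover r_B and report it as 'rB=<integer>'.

m = -5025
d = (11, -1);  v_rel = (-10, 9),  |v_rel|² = 181
v_rel×d = (-10)·(-1) − (9)·(11) = -89
since m = R²·181 − (-89)²:  R² = (7921 + -5025) / 181 = 16
R = √16 = 4  ⇒  r_B = 4 − 1 = 3

rB=3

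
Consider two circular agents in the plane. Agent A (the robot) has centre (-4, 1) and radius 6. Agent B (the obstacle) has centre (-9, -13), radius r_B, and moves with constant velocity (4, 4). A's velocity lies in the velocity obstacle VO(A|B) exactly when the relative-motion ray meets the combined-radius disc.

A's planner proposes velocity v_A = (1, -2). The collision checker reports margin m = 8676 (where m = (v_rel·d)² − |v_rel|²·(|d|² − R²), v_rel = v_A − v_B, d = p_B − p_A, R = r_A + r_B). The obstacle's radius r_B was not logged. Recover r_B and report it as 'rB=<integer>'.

m = 8676
d = (-5, -14);  v_rel = (-3, -6),  |v_rel|² = 45
v_rel×d = (-3)·(-14) − (-6)·(-5) = 12
since m = R²·45 − 12²:  R² = (144 + 8676) / 45 = 196
R = √196 = 14  ⇒  r_B = 14 − 6 = 8

rB=8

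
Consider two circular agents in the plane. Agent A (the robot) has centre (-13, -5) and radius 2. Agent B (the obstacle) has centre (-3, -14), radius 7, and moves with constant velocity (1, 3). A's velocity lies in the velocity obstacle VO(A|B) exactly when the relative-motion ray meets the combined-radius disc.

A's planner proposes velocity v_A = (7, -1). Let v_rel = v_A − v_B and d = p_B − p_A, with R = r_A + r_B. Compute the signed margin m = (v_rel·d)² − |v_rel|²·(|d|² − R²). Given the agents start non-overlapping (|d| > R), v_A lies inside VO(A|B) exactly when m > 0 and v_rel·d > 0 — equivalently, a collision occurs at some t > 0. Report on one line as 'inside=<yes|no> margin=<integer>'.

d = (10, -9),  |d|² = 181;  R = 2+7 = 9,  c = 181−9² = 100
v_rel = (6, -4),  |v_rel|² = 52;  v_rel·d = (6)·(10) + (-4)·(-9) = 96
52·t² − 192·t + 100 = 0  ⇒  m = 96² − 52·100 = 4016
m = 4016 > 0,  v_rel·d = 96 > 0  ⇒  inside

inside=yes margin=4016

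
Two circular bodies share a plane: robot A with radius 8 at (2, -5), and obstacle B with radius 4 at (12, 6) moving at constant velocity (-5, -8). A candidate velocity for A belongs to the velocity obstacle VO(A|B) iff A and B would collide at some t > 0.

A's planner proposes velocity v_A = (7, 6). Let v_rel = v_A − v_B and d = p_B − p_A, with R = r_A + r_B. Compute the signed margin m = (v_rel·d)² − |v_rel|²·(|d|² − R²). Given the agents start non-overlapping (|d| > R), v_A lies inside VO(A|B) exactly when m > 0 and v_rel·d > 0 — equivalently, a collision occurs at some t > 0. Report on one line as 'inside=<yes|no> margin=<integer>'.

d = (10, 11),  |d|² = 221;  R = 8+4 = 12,  c = 221−12² = 77
v_rel = (12, 14),  |v_rel|² = 340;  v_rel·d = (12)·(10) + (14)·(11) = 274
340·t² − 548·t + 77 = 0  ⇒  m = 274² − 340·77 = 48896
m = 48896 > 0,  v_rel·d = 274 > 0  ⇒  inside

inside=yes margin=48896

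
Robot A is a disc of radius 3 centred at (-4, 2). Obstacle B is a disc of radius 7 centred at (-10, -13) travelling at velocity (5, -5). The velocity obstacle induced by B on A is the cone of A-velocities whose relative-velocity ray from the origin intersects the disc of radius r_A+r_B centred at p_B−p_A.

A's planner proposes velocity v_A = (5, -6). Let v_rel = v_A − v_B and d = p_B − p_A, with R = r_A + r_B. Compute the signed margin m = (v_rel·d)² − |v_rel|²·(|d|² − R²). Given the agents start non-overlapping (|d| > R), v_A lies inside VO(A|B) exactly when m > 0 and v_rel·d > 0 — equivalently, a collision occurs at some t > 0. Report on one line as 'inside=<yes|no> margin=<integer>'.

d = (-6, -15),  |d|² = 261;  R = 3+7 = 10,  c = 261−10² = 161
v_rel = (0, -1),  |v_rel|² = 1;  v_rel·d = (0)·(-6) + (-1)·(-15) = 15
1·t² − 30·t + 161 = 0  ⇒  m = 15² − 1·161 = 64
m = 64 > 0,  v_rel·d = 15 > 0  ⇒  inside

inside=yes margin=64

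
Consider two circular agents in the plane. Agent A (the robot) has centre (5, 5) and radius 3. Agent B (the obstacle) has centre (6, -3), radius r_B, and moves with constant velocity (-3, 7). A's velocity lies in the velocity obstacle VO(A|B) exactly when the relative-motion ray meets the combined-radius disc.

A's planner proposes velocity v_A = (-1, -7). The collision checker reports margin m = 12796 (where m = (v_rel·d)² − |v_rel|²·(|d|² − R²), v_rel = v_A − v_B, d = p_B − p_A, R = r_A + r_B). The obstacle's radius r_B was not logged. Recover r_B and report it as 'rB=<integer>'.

m = 12796
d = (1, -8);  v_rel = (2, -14),  |v_rel|² = 200
v_rel×d = (2)·(-8) − (-14)·(1) = -2
since m = R²·200 − (-2)²:  R² = (4 + 12796) / 200 = 64
R = √64 = 8  ⇒  r_B = 8 − 3 = 5

rB=5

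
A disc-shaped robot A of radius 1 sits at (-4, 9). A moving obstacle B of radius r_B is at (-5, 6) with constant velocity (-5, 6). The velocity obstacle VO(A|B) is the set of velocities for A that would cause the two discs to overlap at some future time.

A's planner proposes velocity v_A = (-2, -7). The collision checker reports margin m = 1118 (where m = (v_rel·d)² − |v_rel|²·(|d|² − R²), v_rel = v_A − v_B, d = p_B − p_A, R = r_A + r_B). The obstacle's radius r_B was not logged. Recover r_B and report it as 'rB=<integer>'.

m = 1118
d = (-1, -3);  v_rel = (3, -13),  |v_rel|² = 178
v_rel×d = (3)·(-3) − (-13)·(-1) = -22
since m = R²·178 − (-22)²:  R² = (484 + 1118) / 178 = 9
R = √9 = 3  ⇒  r_B = 3 − 1 = 2

rB=2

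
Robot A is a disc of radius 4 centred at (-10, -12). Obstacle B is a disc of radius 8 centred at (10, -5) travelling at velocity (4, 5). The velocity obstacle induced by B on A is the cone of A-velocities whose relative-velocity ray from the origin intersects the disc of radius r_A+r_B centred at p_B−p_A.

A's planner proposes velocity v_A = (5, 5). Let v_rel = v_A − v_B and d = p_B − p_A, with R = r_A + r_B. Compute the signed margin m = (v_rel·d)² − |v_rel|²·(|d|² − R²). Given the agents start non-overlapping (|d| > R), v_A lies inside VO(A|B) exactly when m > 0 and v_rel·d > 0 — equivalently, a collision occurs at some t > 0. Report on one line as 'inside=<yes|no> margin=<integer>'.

d = (20, 7),  |d|² = 449;  R = 4+8 = 12,  c = 449−12² = 305
v_rel = (1, 0),  |v_rel|² = 1;  v_rel·d = (1)·(20) + (0)·(7) = 20
1·t² − 40·t + 305 = 0  ⇒  m = 20² − 1·305 = 95
m = 95 > 0,  v_rel·d = 20 > 0  ⇒  inside

inside=yes margin=95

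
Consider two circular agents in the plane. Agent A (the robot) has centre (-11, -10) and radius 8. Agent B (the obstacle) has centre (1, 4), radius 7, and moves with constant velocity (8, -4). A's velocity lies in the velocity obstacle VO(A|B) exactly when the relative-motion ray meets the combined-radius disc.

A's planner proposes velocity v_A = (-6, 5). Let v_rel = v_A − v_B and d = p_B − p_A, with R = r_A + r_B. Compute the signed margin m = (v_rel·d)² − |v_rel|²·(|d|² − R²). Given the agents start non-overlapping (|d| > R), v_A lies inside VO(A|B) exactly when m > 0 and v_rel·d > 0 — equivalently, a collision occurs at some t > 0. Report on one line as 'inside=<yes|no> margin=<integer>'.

d = (12, 14),  |d|² = 340;  R = 8+7 = 15,  c = 340−15² = 115
v_rel = (-14, 9),  |v_rel|² = 277;  v_rel·d = (-14)·(12) + (9)·(14) = -42
277·t² + 84·t + 115 = 0  ⇒  m = (-42)² − 277·115 = -30091
m = -30091 < 0,  v_rel·d = -42 < 0  ⇒  outside

inside=no margin=-30091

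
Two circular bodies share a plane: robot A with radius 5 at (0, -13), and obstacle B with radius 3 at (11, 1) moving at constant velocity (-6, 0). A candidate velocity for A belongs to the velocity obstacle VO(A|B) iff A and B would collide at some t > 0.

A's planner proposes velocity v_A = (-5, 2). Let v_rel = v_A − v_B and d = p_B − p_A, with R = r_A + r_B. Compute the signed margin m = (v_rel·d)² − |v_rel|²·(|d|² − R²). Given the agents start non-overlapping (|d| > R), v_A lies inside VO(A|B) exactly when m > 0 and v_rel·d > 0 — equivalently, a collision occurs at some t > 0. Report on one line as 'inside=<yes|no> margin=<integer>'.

d = (11, 14),  |d|² = 317;  R = 5+3 = 8,  c = 317−8² = 253
v_rel = (1, 2),  |v_rel|² = 5;  v_rel·d = (1)·(11) + (2)·(14) = 39
5·t² − 78·t + 253 = 0  ⇒  m = 39² − 5·253 = 256
m = 256 > 0,  v_rel·d = 39 > 0  ⇒  inside

inside=yes margin=256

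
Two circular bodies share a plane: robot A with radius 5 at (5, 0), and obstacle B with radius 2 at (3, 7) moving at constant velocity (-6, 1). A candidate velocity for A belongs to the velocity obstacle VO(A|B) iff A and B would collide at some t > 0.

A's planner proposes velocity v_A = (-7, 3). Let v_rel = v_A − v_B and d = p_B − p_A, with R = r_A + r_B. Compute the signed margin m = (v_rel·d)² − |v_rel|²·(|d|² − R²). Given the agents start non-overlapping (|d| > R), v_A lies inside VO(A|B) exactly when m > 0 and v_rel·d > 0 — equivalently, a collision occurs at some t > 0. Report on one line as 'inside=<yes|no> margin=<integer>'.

d = (-2, 7),  |d|² = 53;  R = 5+2 = 7,  c = 53−7² = 4
v_rel = (-1, 2),  |v_rel|² = 5;  v_rel·d = (-1)·(-2) + (2)·(7) = 16
5·t² − 32·t + 4 = 0  ⇒  m = 16² − 5·4 = 236
m = 236 > 0,  v_rel·d = 16 > 0  ⇒  inside

inside=yes margin=236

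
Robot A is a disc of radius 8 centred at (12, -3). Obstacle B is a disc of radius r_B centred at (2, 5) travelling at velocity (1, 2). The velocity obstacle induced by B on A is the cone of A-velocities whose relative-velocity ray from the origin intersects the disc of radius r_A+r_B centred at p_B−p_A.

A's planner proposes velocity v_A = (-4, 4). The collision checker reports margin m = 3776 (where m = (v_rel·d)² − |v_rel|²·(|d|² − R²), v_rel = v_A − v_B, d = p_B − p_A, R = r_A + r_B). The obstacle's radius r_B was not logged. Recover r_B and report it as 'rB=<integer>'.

m = 3776
d = (-10, 8);  v_rel = (-5, 2),  |v_rel|² = 29
v_rel×d = (-5)·(8) − (2)·(-10) = -20
since m = R²·29 − (-20)²:  R² = (400 + 3776) / 29 = 144
R = √144 = 12  ⇒  r_B = 12 − 8 = 4

rB=4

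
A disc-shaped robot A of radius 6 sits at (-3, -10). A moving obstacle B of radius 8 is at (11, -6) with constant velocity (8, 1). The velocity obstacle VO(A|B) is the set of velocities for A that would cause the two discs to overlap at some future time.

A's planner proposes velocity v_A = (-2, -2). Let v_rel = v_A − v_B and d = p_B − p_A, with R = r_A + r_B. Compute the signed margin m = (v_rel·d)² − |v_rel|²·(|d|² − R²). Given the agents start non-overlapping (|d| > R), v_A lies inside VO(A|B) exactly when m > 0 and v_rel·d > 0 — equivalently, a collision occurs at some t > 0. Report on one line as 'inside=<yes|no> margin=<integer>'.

d = (14, 4),  |d|² = 212;  R = 6+8 = 14,  c = 212−14² = 16
v_rel = (-10, -3),  |v_rel|² = 109;  v_rel·d = (-10)·(14) + (-3)·(4) = -152
109·t² + 304·t + 16 = 0  ⇒  m = (-152)² − 109·16 = 21360
m = 21360 > 0,  v_rel·d = -152 < 0  ⇒  outside

inside=no margin=21360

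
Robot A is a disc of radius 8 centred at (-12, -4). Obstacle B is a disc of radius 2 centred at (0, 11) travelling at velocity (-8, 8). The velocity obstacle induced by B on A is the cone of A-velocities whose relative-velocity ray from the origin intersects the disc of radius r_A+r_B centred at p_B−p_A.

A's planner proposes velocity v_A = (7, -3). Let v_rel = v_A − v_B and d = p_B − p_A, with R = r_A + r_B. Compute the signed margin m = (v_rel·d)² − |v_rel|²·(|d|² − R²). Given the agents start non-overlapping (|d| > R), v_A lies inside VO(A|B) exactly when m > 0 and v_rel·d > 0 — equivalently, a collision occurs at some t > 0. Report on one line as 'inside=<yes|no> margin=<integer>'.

d = (12, 15),  |d|² = 369;  R = 8+2 = 10,  c = 369−10² = 269
v_rel = (15, -11),  |v_rel|² = 346;  v_rel·d = (15)·(12) + (-11)·(15) = 15
346·t² − 30·t + 269 = 0  ⇒  m = 15² − 346·269 = -92849
m = -92849 < 0,  v_rel·d = 15 > 0  ⇒  outside

inside=no margin=-92849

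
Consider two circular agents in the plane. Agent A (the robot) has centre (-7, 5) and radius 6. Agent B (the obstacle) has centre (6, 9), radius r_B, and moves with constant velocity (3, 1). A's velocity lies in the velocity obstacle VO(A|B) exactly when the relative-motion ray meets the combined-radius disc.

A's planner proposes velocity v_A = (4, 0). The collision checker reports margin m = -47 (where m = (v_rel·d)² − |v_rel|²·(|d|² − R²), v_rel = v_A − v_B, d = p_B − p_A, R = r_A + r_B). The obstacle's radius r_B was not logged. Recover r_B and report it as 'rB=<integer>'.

m = -47
d = (13, 4);  v_rel = (1, -1),  |v_rel|² = 2
v_rel×d = (1)·(4) − (-1)·(13) = 17
since m = R²·2 − 17²:  R² = (289 + -47) / 2 = 121
R = √121 = 11  ⇒  r_B = 11 − 6 = 5

rB=5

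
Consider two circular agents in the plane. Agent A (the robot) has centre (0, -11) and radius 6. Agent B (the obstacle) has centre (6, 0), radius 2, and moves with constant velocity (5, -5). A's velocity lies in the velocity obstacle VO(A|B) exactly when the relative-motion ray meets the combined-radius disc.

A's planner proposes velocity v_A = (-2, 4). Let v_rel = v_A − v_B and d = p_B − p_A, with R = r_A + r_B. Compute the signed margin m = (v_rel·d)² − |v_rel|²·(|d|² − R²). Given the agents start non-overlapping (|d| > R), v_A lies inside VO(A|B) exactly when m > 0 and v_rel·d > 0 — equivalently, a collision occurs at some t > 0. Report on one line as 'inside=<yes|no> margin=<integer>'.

d = (6, 11),  |d|² = 157;  R = 6+2 = 8,  c = 157−8² = 93
v_rel = (-7, 9),  |v_rel|² = 130;  v_rel·d = (-7)·(6) + (9)·(11) = 57
130·t² − 114·t + 93 = 0  ⇒  m = 57² − 130·93 = -8841
m = -8841 < 0,  v_rel·d = 57 > 0  ⇒  outside

inside=no margin=-8841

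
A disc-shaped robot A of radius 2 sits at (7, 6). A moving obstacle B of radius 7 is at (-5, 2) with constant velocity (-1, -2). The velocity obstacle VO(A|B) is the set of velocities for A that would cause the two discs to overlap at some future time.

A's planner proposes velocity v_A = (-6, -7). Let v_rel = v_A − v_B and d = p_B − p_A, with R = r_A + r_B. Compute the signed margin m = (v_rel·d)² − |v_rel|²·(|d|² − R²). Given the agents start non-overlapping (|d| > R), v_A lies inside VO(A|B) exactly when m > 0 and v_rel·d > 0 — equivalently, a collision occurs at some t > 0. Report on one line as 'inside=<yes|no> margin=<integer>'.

d = (-12, -4),  |d|² = 160;  R = 2+7 = 9,  c = 160−9² = 79
v_rel = (-5, -5),  |v_rel|² = 50;  v_rel·d = (-5)·(-12) + (-5)·(-4) = 80
50·t² − 160·t + 79 = 0  ⇒  m = 80² − 50·79 = 2450
m = 2450 > 0,  v_rel·d = 80 > 0  ⇒  inside

inside=yes margin=2450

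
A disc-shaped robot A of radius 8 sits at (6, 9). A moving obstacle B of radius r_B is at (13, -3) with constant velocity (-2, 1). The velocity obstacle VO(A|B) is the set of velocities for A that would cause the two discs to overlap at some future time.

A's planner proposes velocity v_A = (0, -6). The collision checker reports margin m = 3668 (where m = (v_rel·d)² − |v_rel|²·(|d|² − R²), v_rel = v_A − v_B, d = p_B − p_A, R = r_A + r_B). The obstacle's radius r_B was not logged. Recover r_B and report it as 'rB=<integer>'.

m = 3668
d = (7, -12);  v_rel = (2, -7),  |v_rel|² = 53
v_rel×d = (2)·(-12) − (-7)·(7) = 25
since m = R²·53 − 25²:  R² = (625 + 3668) / 53 = 81
R = √81 = 9  ⇒  r_B = 9 − 8 = 1

rB=1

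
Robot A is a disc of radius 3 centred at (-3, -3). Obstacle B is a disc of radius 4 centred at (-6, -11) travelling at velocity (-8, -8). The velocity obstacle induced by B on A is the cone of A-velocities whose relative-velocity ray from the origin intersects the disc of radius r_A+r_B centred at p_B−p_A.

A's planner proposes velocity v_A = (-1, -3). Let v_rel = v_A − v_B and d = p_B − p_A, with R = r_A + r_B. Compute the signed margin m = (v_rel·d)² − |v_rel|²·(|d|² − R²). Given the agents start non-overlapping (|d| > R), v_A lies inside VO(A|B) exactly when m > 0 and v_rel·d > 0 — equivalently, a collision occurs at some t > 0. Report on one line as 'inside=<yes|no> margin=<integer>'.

d = (-3, -8),  |d|² = 73;  R = 3+4 = 7,  c = 73−7² = 24
v_rel = (7, 5),  |v_rel|² = 74;  v_rel·d = (7)·(-3) + (5)·(-8) = -61
74·t² + 122·t + 24 = 0  ⇒  m = (-61)² − 74·24 = 1945
m = 1945 > 0,  v_rel·d = -61 < 0  ⇒  outside

inside=no margin=1945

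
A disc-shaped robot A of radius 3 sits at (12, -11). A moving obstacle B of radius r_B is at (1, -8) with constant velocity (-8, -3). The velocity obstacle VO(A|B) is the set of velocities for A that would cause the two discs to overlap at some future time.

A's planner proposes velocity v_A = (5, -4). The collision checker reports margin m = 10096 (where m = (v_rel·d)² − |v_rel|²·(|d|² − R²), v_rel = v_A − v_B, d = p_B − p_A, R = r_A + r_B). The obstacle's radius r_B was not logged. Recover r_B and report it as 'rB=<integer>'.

m = 10096
d = (-11, 3);  v_rel = (13, -1),  |v_rel|² = 170
v_rel×d = (13)·(3) − (-1)·(-11) = 28
since m = R²·170 − 28²:  R² = (784 + 10096) / 170 = 64
R = √64 = 8  ⇒  r_B = 8 − 3 = 5

rB=5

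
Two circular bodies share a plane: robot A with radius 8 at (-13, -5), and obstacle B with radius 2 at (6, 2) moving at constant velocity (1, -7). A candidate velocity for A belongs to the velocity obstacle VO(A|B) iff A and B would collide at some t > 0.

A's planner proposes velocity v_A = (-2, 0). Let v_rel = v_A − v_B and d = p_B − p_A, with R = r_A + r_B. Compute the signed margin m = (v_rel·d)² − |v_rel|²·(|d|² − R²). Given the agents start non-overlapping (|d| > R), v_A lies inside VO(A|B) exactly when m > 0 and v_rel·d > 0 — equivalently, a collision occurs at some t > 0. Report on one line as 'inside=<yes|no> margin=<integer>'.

d = (19, 7),  |d|² = 410;  R = 8+2 = 10,  c = 410−10² = 310
v_rel = (-3, 7),  |v_rel|² = 58;  v_rel·d = (-3)·(19) + (7)·(7) = -8
58·t² + 16·t + 310 = 0  ⇒  m = (-8)² − 58·310 = -17916
m = -17916 < 0,  v_rel·d = -8 < 0  ⇒  outside

inside=no margin=-17916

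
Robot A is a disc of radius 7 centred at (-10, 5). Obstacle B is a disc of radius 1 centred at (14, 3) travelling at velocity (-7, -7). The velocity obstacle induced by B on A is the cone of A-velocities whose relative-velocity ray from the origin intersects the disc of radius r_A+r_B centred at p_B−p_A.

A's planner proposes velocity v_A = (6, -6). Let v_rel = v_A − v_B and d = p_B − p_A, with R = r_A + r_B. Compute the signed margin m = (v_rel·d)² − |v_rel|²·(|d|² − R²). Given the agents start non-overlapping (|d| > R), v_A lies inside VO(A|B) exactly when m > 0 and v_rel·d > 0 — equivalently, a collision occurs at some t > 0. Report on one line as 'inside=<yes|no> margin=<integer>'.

d = (24, -2),  |d|² = 580;  R = 7+1 = 8,  c = 580−8² = 516
v_rel = (13, 1),  |v_rel|² = 170;  v_rel·d = (13)·(24) + (1)·(-2) = 310
170·t² − 620·t + 516 = 0  ⇒  m = 310² − 170·516 = 8380
m = 8380 > 0,  v_rel·d = 310 > 0  ⇒  inside

inside=yes margin=8380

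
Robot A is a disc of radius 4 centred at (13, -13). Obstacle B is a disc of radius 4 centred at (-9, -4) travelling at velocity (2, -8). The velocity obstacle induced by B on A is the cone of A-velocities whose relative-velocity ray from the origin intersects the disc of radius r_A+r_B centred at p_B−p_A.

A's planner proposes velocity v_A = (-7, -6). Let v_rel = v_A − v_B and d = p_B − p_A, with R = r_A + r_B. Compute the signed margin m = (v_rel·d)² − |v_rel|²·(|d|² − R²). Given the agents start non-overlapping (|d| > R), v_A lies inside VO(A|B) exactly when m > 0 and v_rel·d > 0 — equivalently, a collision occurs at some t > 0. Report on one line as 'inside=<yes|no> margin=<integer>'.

d = (-22, 9),  |d|² = 565;  R = 4+4 = 8,  c = 565−8² = 501
v_rel = (-9, 2),  |v_rel|² = 85;  v_rel·d = (-9)·(-22) + (2)·(9) = 216
85·t² − 432·t + 501 = 0  ⇒  m = 216² − 85·501 = 4071
m = 4071 > 0,  v_rel·d = 216 > 0  ⇒  inside

inside=yes margin=4071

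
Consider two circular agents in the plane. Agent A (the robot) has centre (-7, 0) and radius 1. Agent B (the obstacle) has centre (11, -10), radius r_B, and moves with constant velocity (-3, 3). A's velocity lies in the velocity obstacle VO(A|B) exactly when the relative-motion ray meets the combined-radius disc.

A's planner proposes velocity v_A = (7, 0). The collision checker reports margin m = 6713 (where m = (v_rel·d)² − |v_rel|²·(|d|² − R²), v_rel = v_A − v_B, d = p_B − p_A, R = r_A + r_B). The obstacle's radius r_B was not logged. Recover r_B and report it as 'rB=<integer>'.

m = 6713
d = (18, -10);  v_rel = (10, -3),  |v_rel|² = 109
v_rel×d = (10)·(-10) − (-3)·(18) = -46
since m = R²·109 − (-46)²:  R² = (2116 + 6713) / 109 = 81
R = √81 = 9  ⇒  r_B = 9 − 1 = 8

rB=8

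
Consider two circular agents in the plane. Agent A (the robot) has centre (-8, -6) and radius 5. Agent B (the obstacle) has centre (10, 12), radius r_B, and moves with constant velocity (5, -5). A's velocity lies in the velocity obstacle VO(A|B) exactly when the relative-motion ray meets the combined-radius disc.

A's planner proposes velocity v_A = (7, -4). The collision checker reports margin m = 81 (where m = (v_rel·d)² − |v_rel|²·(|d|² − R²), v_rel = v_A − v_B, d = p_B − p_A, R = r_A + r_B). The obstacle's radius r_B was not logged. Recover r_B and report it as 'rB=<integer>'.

m = 81
d = (18, 18);  v_rel = (2, 1),  |v_rel|² = 5
v_rel×d = (2)·(18) − (1)·(18) = 18
since m = R²·5 − 18²:  R² = (324 + 81) / 5 = 81
R = √81 = 9  ⇒  r_B = 9 − 5 = 4

rB=4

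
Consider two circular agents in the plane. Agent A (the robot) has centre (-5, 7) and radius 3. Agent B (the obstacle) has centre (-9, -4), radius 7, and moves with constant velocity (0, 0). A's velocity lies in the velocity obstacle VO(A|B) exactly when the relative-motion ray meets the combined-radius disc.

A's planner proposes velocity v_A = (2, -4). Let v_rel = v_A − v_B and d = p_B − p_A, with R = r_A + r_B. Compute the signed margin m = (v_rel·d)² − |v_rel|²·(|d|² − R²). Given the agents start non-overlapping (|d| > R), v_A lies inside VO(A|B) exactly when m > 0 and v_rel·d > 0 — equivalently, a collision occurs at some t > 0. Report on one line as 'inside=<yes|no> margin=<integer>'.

d = (-4, -11),  |d|² = 137;  R = 3+7 = 10,  c = 137−10² = 37
v_rel = (2, -4),  |v_rel|² = 20;  v_rel·d = (2)·(-4) + (-4)·(-11) = 36
20·t² − 72·t + 37 = 0  ⇒  m = 36² − 20·37 = 556
m = 556 > 0,  v_rel·d = 36 > 0  ⇒  inside

inside=yes margin=556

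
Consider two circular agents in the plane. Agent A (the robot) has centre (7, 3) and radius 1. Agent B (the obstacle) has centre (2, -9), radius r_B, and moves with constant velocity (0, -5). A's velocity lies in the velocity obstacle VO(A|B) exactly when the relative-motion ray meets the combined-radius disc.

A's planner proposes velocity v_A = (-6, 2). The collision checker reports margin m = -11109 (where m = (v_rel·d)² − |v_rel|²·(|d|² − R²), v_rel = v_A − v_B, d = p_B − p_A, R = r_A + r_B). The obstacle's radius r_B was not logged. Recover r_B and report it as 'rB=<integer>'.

m = -11109
d = (-5, -12);  v_rel = (-6, 7),  |v_rel|² = 85
v_rel×d = (-6)·(-12) − (7)·(-5) = 107
since m = R²·85 − 107²:  R² = (11449 + -11109) / 85 = 4
R = √4 = 2  ⇒  r_B = 2 − 1 = 1

rB=1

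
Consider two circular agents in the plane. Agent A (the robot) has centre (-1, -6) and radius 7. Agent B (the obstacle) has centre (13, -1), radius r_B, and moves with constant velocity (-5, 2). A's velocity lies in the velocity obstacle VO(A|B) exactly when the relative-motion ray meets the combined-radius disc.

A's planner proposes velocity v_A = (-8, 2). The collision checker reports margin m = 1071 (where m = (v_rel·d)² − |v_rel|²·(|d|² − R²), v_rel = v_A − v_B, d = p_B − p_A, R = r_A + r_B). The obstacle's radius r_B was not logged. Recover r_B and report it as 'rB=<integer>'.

m = 1071
d = (14, 5);  v_rel = (-3, 0),  |v_rel|² = 9
v_rel×d = (-3)·(5) − (0)·(14) = -15
since m = R²·9 − (-15)²:  R² = (225 + 1071) / 9 = 144
R = √144 = 12  ⇒  r_B = 12 − 7 = 5

rB=5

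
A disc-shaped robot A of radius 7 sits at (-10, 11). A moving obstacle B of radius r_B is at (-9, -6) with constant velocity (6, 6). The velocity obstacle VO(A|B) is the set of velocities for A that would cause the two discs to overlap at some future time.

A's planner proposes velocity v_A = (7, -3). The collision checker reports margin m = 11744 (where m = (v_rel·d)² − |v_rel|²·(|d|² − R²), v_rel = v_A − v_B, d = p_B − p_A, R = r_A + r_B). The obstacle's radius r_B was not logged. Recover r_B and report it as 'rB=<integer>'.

m = 11744
d = (1, -17);  v_rel = (1, -9),  |v_rel|² = 82
v_rel×d = (1)·(-17) − (-9)·(1) = -8
since m = R²·82 − (-8)²:  R² = (64 + 11744) / 82 = 144
R = √144 = 12  ⇒  r_B = 12 − 7 = 5

rB=5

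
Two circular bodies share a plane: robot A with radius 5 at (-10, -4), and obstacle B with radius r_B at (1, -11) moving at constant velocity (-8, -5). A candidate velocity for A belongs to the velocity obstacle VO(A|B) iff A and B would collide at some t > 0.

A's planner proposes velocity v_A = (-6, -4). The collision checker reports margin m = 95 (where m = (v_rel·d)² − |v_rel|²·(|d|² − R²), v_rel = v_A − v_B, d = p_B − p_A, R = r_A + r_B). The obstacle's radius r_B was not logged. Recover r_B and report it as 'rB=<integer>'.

m = 95
d = (11, -7);  v_rel = (2, 1),  |v_rel|² = 5
v_rel×d = (2)·(-7) − (1)·(11) = -25
since m = R²·5 − (-25)²:  R² = (625 + 95) / 5 = 144
R = √144 = 12  ⇒  r_B = 12 − 5 = 7

rB=7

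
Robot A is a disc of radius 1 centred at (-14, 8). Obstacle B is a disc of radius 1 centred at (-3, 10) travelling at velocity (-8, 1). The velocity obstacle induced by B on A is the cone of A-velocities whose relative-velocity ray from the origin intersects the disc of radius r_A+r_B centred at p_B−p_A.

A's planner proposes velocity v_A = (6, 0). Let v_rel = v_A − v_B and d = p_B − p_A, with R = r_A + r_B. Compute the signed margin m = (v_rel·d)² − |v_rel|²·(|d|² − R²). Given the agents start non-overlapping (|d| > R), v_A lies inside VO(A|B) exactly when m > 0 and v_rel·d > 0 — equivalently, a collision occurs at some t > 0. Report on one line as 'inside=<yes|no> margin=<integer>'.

d = (11, 2),  |d|² = 125;  R = 1+1 = 2,  c = 125−2² = 121
v_rel = (14, -1),  |v_rel|² = 197;  v_rel·d = (14)·(11) + (-1)·(2) = 152
197·t² − 304·t + 121 = 0  ⇒  m = 152² − 197·121 = -733
m = -733 < 0,  v_rel·d = 152 > 0  ⇒  outside

inside=no margin=-733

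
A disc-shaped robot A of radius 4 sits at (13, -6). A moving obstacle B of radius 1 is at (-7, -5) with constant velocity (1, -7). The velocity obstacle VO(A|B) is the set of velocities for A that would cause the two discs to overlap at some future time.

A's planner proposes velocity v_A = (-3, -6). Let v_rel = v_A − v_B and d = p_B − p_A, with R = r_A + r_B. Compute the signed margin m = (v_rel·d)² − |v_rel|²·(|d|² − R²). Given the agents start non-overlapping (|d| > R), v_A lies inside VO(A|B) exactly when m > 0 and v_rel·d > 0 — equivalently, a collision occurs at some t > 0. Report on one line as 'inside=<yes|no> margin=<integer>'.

d = (-20, 1),  |d|² = 401;  R = 4+1 = 5,  c = 401−5² = 376
v_rel = (-4, 1),  |v_rel|² = 17;  v_rel·d = (-4)·(-20) + (1)·(1) = 81
17·t² − 162·t + 376 = 0  ⇒  m = 81² − 17·376 = 169
m = 169 > 0,  v_rel·d = 81 > 0  ⇒  inside

inside=yes margin=169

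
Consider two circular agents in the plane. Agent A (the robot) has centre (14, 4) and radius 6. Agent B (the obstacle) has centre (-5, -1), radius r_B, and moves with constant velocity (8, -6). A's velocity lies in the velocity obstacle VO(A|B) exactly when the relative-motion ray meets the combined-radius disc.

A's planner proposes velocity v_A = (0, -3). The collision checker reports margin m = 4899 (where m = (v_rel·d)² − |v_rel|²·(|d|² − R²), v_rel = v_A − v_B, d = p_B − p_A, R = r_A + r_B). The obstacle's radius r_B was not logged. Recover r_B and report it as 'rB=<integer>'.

m = 4899
d = (-19, -5);  v_rel = (-8, 3),  |v_rel|² = 73
v_rel×d = (-8)·(-5) − (3)·(-19) = 97
since m = R²·73 − 97²:  R² = (9409 + 4899) / 73 = 196
R = √196 = 14  ⇒  r_B = 14 − 6 = 8

rB=8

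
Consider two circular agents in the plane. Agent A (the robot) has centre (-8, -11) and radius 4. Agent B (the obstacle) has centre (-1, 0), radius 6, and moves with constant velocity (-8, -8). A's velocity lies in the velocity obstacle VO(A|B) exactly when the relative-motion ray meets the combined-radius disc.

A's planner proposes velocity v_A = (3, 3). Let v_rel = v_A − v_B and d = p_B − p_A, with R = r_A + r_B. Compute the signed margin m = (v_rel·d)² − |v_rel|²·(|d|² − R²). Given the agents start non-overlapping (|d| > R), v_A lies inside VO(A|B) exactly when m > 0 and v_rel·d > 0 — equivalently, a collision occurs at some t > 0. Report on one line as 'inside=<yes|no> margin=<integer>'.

d = (7, 11),  |d|² = 170;  R = 4+6 = 10,  c = 170−10² = 70
v_rel = (11, 11),  |v_rel|² = 242;  v_rel·d = (11)·(7) + (11)·(11) = 198
242·t² − 396·t + 70 = 0  ⇒  m = 198² − 242·70 = 22264
m = 22264 > 0,  v_rel·d = 198 > 0  ⇒  inside

inside=yes margin=22264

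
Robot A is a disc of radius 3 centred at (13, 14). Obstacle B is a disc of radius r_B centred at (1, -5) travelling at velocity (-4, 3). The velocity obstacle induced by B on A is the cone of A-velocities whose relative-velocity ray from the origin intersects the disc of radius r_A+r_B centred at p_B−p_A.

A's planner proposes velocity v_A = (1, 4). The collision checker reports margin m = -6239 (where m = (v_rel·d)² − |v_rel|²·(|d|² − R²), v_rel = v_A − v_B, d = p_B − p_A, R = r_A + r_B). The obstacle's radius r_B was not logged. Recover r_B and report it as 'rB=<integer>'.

m = -6239
d = (-12, -19);  v_rel = (5, 1),  |v_rel|² = 26
v_rel×d = (5)·(-19) − (1)·(-12) = -83
since m = R²·26 − (-83)²:  R² = (6889 + -6239) / 26 = 25
R = √25 = 5  ⇒  r_B = 5 − 3 = 2

rB=2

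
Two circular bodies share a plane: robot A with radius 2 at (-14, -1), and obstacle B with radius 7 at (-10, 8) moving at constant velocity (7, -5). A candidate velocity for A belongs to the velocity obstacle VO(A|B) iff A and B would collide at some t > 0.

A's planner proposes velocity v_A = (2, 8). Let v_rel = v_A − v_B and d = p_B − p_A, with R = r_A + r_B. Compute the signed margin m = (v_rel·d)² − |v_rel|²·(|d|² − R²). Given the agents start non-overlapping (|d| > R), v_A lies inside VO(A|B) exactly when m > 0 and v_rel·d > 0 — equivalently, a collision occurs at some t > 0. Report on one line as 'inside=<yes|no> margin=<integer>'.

d = (4, 9),  |d|² = 97;  R = 2+7 = 9,  c = 97−9² = 16
v_rel = (-5, 13),  |v_rel|² = 194;  v_rel·d = (-5)·(4) + (13)·(9) = 97
194·t² − 194·t + 16 = 0  ⇒  m = 97² − 194·16 = 6305
m = 6305 > 0,  v_rel·d = 97 > 0  ⇒  inside

inside=yes margin=6305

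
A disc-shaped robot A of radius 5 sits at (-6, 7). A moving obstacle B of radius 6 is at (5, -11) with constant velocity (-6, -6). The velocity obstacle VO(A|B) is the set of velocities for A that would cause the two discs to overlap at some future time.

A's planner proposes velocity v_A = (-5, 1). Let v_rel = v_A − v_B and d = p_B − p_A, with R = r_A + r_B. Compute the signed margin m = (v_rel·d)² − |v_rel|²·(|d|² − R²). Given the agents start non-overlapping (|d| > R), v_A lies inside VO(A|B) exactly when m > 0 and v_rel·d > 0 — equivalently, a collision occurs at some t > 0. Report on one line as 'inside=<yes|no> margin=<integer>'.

d = (11, -18),  |d|² = 445;  R = 5+6 = 11,  c = 445−11² = 324
v_rel = (1, 7),  |v_rel|² = 50;  v_rel·d = (1)·(11) + (7)·(-18) = -115
50·t² + 230·t + 324 = 0  ⇒  m = (-115)² − 50·324 = -2975
m = -2975 < 0,  v_rel·d = -115 < 0  ⇒  outside

inside=no margin=-2975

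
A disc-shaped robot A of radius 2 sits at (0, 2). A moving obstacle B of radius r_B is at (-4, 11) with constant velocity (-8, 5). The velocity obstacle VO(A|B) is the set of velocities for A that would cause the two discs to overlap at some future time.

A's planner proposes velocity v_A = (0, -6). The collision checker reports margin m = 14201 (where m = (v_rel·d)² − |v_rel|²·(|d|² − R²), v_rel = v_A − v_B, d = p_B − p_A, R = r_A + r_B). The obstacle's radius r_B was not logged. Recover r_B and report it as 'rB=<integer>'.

m = 14201
d = (-4, 9);  v_rel = (8, -11),  |v_rel|² = 185
v_rel×d = (8)·(9) − (-11)·(-4) = 28
since m = R²·185 − 28²:  R² = (784 + 14201) / 185 = 81
R = √81 = 9  ⇒  r_B = 9 − 2 = 7

rB=7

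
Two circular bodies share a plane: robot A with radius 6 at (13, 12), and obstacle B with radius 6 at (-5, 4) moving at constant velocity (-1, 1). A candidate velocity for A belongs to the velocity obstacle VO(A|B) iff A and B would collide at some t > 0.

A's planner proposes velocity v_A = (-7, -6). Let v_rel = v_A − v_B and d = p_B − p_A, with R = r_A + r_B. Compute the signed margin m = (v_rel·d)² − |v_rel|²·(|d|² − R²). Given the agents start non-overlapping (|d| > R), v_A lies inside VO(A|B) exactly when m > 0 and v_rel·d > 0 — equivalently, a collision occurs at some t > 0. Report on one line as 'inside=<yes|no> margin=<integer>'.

d = (-18, -8),  |d|² = 388;  R = 6+6 = 12,  c = 388−12² = 244
v_rel = (-6, -7),  |v_rel|² = 85;  v_rel·d = (-6)·(-18) + (-7)·(-8) = 164
85·t² − 328·t + 244 = 0  ⇒  m = 164² − 85·244 = 6156
m = 6156 > 0,  v_rel·d = 164 > 0  ⇒  inside

inside=yes margin=6156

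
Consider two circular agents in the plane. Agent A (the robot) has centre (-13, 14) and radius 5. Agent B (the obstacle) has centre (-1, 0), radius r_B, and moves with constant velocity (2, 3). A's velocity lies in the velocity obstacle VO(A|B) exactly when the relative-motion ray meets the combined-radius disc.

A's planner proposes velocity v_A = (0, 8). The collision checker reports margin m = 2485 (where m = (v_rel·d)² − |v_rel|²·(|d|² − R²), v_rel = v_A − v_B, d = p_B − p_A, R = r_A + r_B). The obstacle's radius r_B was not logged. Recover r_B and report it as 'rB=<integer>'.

m = 2485
d = (12, -14);  v_rel = (-2, 5),  |v_rel|² = 29
v_rel×d = (-2)·(-14) − (5)·(12) = -32
since m = R²·29 − (-32)²:  R² = (1024 + 2485) / 29 = 121
R = √121 = 11  ⇒  r_B = 11 − 5 = 6

rB=6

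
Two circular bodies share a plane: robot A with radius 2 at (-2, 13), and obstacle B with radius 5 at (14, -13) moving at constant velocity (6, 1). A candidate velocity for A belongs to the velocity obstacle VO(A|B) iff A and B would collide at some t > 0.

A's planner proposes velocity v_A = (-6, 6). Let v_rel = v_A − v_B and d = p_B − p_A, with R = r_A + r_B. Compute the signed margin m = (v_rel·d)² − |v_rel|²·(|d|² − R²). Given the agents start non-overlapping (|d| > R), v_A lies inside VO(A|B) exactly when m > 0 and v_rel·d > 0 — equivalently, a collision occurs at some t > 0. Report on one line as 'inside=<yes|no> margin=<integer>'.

d = (16, -26),  |d|² = 932;  R = 2+5 = 7,  c = 932−7² = 883
v_rel = (-12, 5),  |v_rel|² = 169;  v_rel·d = (-12)·(16) + (5)·(-26) = -322
169·t² + 644·t + 883 = 0  ⇒  m = (-322)² − 169·883 = -45543
m = -45543 < 0,  v_rel·d = -322 < 0  ⇒  outside

inside=no margin=-45543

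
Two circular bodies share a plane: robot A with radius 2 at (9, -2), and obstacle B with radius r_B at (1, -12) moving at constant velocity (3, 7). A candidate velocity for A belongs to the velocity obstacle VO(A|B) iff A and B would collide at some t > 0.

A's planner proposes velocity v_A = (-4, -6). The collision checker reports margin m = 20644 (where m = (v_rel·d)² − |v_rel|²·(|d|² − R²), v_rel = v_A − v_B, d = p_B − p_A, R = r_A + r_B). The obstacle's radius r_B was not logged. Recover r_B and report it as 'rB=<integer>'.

m = 20644
d = (-8, -10);  v_rel = (-7, -13),  |v_rel|² = 218
v_rel×d = (-7)·(-10) − (-13)·(-8) = -34
since m = R²·218 − (-34)²:  R² = (1156 + 20644) / 218 = 100
R = √100 = 10  ⇒  r_B = 10 − 2 = 8

rB=8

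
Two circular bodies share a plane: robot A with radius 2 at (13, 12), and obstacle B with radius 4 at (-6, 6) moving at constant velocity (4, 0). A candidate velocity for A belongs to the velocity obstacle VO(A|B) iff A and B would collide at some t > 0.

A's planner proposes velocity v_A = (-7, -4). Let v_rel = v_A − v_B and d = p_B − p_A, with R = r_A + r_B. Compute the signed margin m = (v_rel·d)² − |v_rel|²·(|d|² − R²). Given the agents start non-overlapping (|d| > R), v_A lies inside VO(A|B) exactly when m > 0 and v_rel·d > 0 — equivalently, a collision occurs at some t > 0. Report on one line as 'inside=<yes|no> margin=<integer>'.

d = (-19, -6),  |d|² = 397;  R = 2+4 = 6,  c = 397−6² = 361
v_rel = (-11, -4),  |v_rel|² = 137;  v_rel·d = (-11)·(-19) + (-4)·(-6) = 233
137·t² − 466·t + 361 = 0  ⇒  m = 233² − 137·361 = 4832
m = 4832 > 0,  v_rel·d = 233 > 0  ⇒  inside

inside=yes margin=4832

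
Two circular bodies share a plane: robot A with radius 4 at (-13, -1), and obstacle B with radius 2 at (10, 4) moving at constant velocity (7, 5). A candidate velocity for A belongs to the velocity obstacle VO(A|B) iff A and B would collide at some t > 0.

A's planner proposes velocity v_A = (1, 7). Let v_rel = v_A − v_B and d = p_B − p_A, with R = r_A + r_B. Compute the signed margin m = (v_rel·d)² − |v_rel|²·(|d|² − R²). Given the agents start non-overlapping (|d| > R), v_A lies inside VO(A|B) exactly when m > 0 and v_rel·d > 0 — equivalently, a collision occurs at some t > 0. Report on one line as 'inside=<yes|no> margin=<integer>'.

d = (23, 5),  |d|² = 554;  R = 4+2 = 6,  c = 554−6² = 518
v_rel = (-6, 2),  |v_rel|² = 40;  v_rel·d = (-6)·(23) + (2)·(5) = -128
40·t² + 256·t + 518 = 0  ⇒  m = (-128)² − 40·518 = -4336
m = -4336 < 0,  v_rel·d = -128 < 0  ⇒  outside

inside=no margin=-4336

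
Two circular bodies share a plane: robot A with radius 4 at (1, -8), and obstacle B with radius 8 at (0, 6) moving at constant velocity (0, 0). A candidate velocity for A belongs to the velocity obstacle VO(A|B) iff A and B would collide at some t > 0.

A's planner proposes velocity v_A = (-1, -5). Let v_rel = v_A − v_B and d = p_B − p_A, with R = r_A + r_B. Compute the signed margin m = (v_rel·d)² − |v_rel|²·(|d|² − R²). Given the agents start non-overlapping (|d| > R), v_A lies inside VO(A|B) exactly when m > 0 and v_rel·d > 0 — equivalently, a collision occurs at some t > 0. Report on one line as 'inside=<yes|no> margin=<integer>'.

d = (-1, 14),  |d|² = 197;  R = 4+8 = 12,  c = 197−12² = 53
v_rel = (-1, -5),  |v_rel|² = 26;  v_rel·d = (-1)·(-1) + (-5)·(14) = -69
26·t² + 138·t + 53 = 0  ⇒  m = (-69)² − 26·53 = 3383
m = 3383 > 0,  v_rel·d = -69 < 0  ⇒  outside

inside=no margin=3383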